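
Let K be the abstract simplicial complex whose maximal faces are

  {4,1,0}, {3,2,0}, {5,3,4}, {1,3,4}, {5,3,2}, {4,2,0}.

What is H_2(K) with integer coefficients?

H_2 = 0.

K has 6 vertices, 12 edges, 6 triangles.
rank ∂_2 = 6, rank ∂_3 = 0 ⇒ b_2 = 6 − 6 − 0 = 0. So H_2 ≅ 0.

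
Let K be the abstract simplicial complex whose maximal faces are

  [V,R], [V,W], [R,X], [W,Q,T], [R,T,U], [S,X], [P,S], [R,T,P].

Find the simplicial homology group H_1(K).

K has 9 vertices, 13 edges, 3 triangles.
rank ∂_1 = 8, rank ∂_2 = 3 ⇒ b_1 = 13 − 8 − 3 = 2; all invariant factors of ∂_2 are 1 so no torsion. So H_1 ≅ Z^2.

H_1 = Z^2.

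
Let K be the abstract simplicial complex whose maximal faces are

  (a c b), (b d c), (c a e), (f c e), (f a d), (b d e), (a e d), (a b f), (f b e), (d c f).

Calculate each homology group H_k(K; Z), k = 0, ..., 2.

We work with the vertex ordering a < b < c < d < e < f. The simplices of K, each written with vertices in increasing order, are:

  0-simplices (6): a, b, c, d, e, f
  1-simplices (15): ab, ac, ad, ae, af, bc, bd, be, bf, cd, ce, cf, de, df, ef
  2-simplices (10): abc, abf, ace, ade, adf, bcd, bde, bef, cdf, cef

so the chain groups are C_0 ≅ Z^6, C_1 ≅ Z^15, C_2 ≅ Z^10.

The boundary map ∂_1: C_1 → C_0 maps an edge to its endpoints' difference, ∂[p,q] = q − p.
The resulting 6×15 matrix has rank 5, and its Smith normal form has invariant factors (1,1,1,1,1).

The boundary map ∂_2: C_2 → C_1 maps a triangle to the signed sum of its edges. For instance
  ∂bef = ef − bf + be,
  ∂bcd = cd − bd + bc.
The 15×10 boundary matrix has rank 10 and Smith normal form diag(1,1,1,1,1,1,1,1,1,2).

From H_k ≅ ker(∂_k) / im(∂_{k+1}) we obtain:

  H_0: rank C_0 − rank ∂_1 = 6 − 5 = 1, and the invariant factors of ∂_1 are all 1, so H_0 = Z.
  H_1: rank ker ∂_1 − rank ∂_2 = (15 − 5) − 10 = 0, and ∂_2 has invariant factor 2 > 1, so H_1 = Z/2.
  H_2: rank ker ∂_2 − rank ∂_3 = (10 − 10) − 0 = 0, and there is no ∂_3, so H_2 = 0.

H_0 ≅ Z,  H_1 ≅ Z/2,  H_2 = 0.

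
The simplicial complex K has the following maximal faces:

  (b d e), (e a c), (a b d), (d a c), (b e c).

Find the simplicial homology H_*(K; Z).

H_0 ≅ Z,  H_1 ≅ Z,  H_2 = 0.

Take the total order a < b < c < d < e on the vertex set. Then K (dimension 2) consists of the simplices:

  0-simplices (5): a, b, c, d, e
  1-simplices (10): ab, ac, ad, ae, bc, bd, be, cd, ce, de
  2-simplices (5): abd, acd, ace, bce, bde

giving chain groups C_0 ≅ Z^5, C_1 ≅ Z^10, C_2 ≅ Z^5.

∂_1: C_1 → C_0 sends each edge [p,q] (with p < q) to q − p.
The 5×10 boundary matrix has rank 4 and Smith normal form diag(1,1,1,1).

The boundary map ∂_2: C_2 → C_1 maps a triangle to the signed sum of its edges. For instance
  ∂ace = ce − ae + ac,
  ∂acd = cd − ad + ac.
This gives a 10×5 integer matrix of rank 5; reducing to Smith normal form yields diagonal entries (1,1,1,1,1).

Computing H_k = (kernel of ∂_k) / (image of ∂_{k+1}):

  H_0: rank C_0 − rank ∂_1 = 5 − 4 = 1, and the invariant factors of ∂_1 are all 1, so H_0 ≅ Z.
  H_1: rank ker ∂_1 − rank ∂_2 = (10 − 4) − 5 = 1, and the invariant factors of ∂_2 are all 1, so H_1 ≅ Z.
  H_2: rank ker ∂_2 − rank ∂_3 = (5 − 5) − 0 = 0, and there is no ∂_3, so H_2 ≅ 0.

(K is a triangulation of the Möbius band.)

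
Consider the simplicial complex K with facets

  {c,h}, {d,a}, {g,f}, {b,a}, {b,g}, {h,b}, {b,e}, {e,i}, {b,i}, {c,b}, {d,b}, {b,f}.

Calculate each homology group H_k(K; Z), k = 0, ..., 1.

H_0 = Z,  H_1 = Z^4.

Fix the vertex order a < b < c < d < e < f < g < h < i and write every simplex with vertices in increasing order. Then dim K = 1 and the simplices of K are:

  0-simplices (9): a, b, c, d, e, f, g, h, i
  1-simplices (12): ab, ad, bc, bd, be, bf, bg, bh, bi, ch, ei, fg

Hence C_0 ≅ Z^9, C_1 ≅ Z^12.

The boundary map ∂_1: C_1 → C_0 sends each edge [p,q] (with p < q) to q − p.
The 9×12 boundary matrix has rank 8 and Smith normal form diag(1,1,1,1,1,1,1,1).

From H_k ≅ ker(∂_k) / im(∂_{k+1}) we obtain:

  H_0: rank C_0 − rank ∂_1 = 9 − 8 = 1, and the invariant factors of ∂_1 are all 1, so H_0 ≅ Z.
  H_1: rank ker ∂_1 − rank ∂_2 = (12 − 8) − 0 = 4, and there is no ∂_2, so H_1 ≅ Z^4.

As a check, the Euler characteristic is 9 − 12 = -3, which agrees with 1 − 4 = -3.
(K is a triangulation of a wedge of 4 circles.)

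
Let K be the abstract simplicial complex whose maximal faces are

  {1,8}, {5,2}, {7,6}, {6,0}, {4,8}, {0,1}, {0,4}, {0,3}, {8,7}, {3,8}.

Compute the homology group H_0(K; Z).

We work with the vertex ordering 0 < 1 < 2 < 3 < 4 < 5 < 6 < 7 < 8. The simplices of K, each written with vertices in increasing order, are:

  0-simplices (9): [0], [1], [2], [3], [4], [5], [6], [7], [8]
  1-simplices (10): [0,1], [0,3], [0,4], [0,6], [1,8], [2,5], [3,8], [4,8], [6,7], [7,8]

so the chain groups are C_0 ≅ Z^9, C_1 ≅ Z^10.

The boundary map ∂_1: C_1 → C_0 sends each edge [p,q] (with p < q) to q − p.
This gives a 9×10 integer matrix of rank 7; reducing to Smith normal form yields diagonal entries (1,1,1,1,1,1,1).

Now H_k = ker ∂_k / im ∂_{k+1}, so:

  H_0: rank C_0 − rank ∂_1 = 9 − 7 = 2, and the invariant factors of ∂_1 are all 1, so H_0 = Z^2.

H_0 ≅ Z^2.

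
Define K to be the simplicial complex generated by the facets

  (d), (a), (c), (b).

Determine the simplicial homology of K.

Take the total order a < b < c < d on the vertex set. Then K (dimension 0) consists of the simplices:

  0-simplices (4): a, b, c, d

Hence C_0 ≅ Z^4.

Computing H_k = (kernel of ∂_k) / (image of ∂_{k+1}):

  H_0: rank C_0 − rank ∂_1 = 4 − 0 = 4, and there is no ∂_1, so H_0 = Z^4.

(K is a triangulation of a set of 4 points.)

H_0 = Z^4.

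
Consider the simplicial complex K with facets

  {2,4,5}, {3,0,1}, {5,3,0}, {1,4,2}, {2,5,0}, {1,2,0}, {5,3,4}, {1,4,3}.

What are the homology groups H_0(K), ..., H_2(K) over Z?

K has 6 vertices, 12 edges, 8 triangles.
rank ∂_0 = 0, rank ∂_1 = 5 ⇒ b_0 = 6 − 0 − 5 = 1; all invariant factors of ∂_1 are 1 so no torsion. So H_0 = Z.
rank ∂_1 = 5, rank ∂_2 = 7 ⇒ b_1 = 12 − 5 − 7 = 0; all invariant factors of ∂_2 are 1 so no torsion. So H_1 = 0.
rank ∂_2 = 7, rank ∂_3 = 0 ⇒ b_2 = 8 − 7 − 0 = 1. So H_2 = Z.

H_0 = Z,  H_1 = 0,  H_2 = Z.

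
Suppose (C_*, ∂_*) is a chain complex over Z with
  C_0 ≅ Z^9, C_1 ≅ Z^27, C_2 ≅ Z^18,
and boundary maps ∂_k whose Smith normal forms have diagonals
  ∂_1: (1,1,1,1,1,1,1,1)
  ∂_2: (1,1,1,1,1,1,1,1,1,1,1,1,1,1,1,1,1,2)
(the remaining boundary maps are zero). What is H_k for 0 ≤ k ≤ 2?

H_0: b_0 = 9 − 0 − 8 = 1; torsion from ∂_1 factors > 1: none. So H_0 = Z.
H_1: b_1 = 27 − 8 − 18 = 1; torsion from ∂_2 factors > 1: [2]. So H_1 = Z × Z/2.
H_2: b_2 = 18 − 18 − 0 = 0; torsion from ∂_3 factors > 1: none. So H_2 = 0.

H_0 = Z,  H_1 = Z × Z/2,  H_2 = 0.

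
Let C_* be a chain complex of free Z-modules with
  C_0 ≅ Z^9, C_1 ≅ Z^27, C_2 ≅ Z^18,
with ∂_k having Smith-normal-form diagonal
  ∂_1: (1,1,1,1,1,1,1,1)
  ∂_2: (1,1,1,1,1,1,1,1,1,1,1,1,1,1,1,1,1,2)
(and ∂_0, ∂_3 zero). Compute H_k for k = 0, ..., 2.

H_0 ≅ Z,  H_1 ≅ Z × Z/2,  H_2 = 0.

H_0: b_0 = 9 − 0 − 8 = 1; torsion from ∂_1 factors > 1: none. So H_0 ≅ Z.
H_1: b_1 = 27 − 8 − 18 = 1; torsion from ∂_2 factors > 1: [2]. So H_1 ≅ Z × Z/2.
H_2: b_2 = 18 − 18 − 0 = 0; torsion from ∂_3 factors > 1: none. So H_2 ≅ 0.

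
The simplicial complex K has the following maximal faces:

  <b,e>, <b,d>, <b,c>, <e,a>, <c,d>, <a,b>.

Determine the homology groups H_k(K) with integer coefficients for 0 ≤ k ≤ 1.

H_0 = Z,  H_1 = Z^2.

Take the total order a < b < c < d < e on the vertex set. Then K (dimension 1) consists of the simplices:

  0-simplices (5): a, b, c, d, e
  1-simplices (6): ab, ae, bc, bd, be, cd

giving chain groups C_0 ≅ Z^5, C_1 ≅ Z^6.

The boundary map ∂_1: C_1 → C_0 maps an edge to its endpoints' difference, ∂[p,q] = q − p. For instance
  ∂be = e − b.
This gives a 5×6 integer matrix of rank 4; reducing to Smith normal form yields diagonal entries (1,1,1,1).

From H_k ≅ ker(∂_k) / im(∂_{k+1}) we obtain:

  H_0: rank C_0 − rank ∂_1 = 5 − 4 = 1, and the invariant factors of ∂_1 are all 1, so H_0 = Z.
  H_1: rank ker ∂_1 − rank ∂_2 = (6 − 4) − 0 = 2, and there is no ∂_2, so H_1 = Z^2.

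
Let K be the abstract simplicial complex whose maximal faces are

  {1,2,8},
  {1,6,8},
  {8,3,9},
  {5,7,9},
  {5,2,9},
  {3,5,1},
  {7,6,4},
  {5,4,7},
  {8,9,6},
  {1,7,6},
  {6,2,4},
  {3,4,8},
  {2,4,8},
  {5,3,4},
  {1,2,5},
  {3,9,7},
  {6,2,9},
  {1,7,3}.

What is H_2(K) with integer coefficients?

K has 9 vertices, 27 edges, 18 triangles.
rank ∂_2 = 18, rank ∂_3 = 0 ⇒ b_2 = 18 − 18 − 0 = 0. So H_2 ≅ 0.

H_2 = 0.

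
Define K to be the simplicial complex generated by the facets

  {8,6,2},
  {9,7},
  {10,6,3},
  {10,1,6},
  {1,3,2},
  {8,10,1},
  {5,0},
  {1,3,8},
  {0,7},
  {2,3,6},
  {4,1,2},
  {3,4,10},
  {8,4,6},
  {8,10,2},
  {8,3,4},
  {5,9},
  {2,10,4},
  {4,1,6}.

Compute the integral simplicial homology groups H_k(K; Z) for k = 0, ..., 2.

We work with the vertex ordering 0 < 1 < 2 < 3 < 4 < 5 < 6 < 7 < 8 < 9 < 10. The simplices of K, each written with vertices in increasing order, are:

  0-simplices (11): [0], [1], [2], [3], [4], [5], [6], [7], [8], [9], [10]
  1-simplices (25): (25 of them)
  2-simplices (14): [1,2,3], [1,2,4], [1,3,8], [1,4,6], [1,6,10], [1,8,10], [2,3,6], [2,4,10], [2,6,8], [2,8,10], [3,4,8], [3,4,10], [3,6,10], [4,6,8]

giving chain groups C_0 ≅ Z^11, C_1 ≅ Z^25, C_2 ≅ Z^14.

The boundary map ∂_1: C_1 → C_0 maps an edge to its endpoints' difference, ∂[p,q] = q − p.
The resulting 11×25 matrix has rank 9, and its Smith normal form has invariant factors (1,1,1,1,1,1,1,1,1).

∂_2: C_2 → C_1 acts by ∂[p,q,r] = [q,r] − [p,r] + [p,q]. For instance
  ∂[1,2,4] = [2,4] − [1,4] + [1,2],
  ∂[2,6,8] = [6,8] − [2,8] + [2,6].
This gives a 25×14 integer matrix of rank 13; reducing to Smith normal form yields diagonal entries (1,1,1,1,1,1,1,1,1,1,1,1,1).

From H_k ≅ ker(∂_k) / im(∂_{k+1}) we obtain:

  H_0: rank C_0 − rank ∂_1 = 11 − 9 = 2, and the invariant factors of ∂_1 are all 1, so H_0 ≅ Z^2.
  H_1: rank ker ∂_1 − rank ∂_2 = (25 − 9) − 13 = 3, and the invariant factors of ∂_2 are all 1, so H_1 ≅ Z^3.
  H_2: rank ker ∂_2 − rank ∂_3 = (14 − 13) − 0 = 1, and there is no ∂_3, so H_2 ≅ Z.

As a check, the Euler characteristic is 11 − 25 + 14 = 0, which agrees with 2 − 3 + 1 = 0.

H_0 ≅ Z^2,  H_1 ≅ Z^3,  H_2 ≅ Z.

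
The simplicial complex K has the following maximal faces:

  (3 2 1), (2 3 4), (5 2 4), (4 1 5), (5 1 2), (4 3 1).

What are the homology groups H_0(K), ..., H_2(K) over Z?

H_0 ≅ Z,  H_1 = 0,  H_2 ≅ Z.

We work with the vertex ordering 1 < 2 < 3 < 4 < 5. The simplices of K, each written with vertices in increasing order, are:

  0-simplices (5): [1], [2], [3], [4], [5]
  1-simplices (9): [1,2], [1,3], [1,4], [1,5], [2,3], [2,4], [2,5], [3,4], [4,5]
  2-simplices (6): [1,2,3], [1,2,5], [1,3,4], [1,4,5], [2,3,4], [2,4,5]

giving chain groups C_0 ≅ Z^5, C_1 ≅ Z^9, C_2 ≅ Z^6.

∂_1: C_1 → C_0 is given by ∂[p,q] = [q] − [p]. For instance
  ∂[1,4] = [4] − [1].
This gives a 5×9 integer matrix of rank 4; reducing to Smith normal form yields diagonal entries (1,1,1,1).

Boundary ∂_2: C_2 → C_1 acts by ∂[p,q,r] = [q,r] − [p,r] + [p,q]. For instance
  ∂[1,2,5] = [2,5] − [1,5] + [1,2],
  ∂[1,3,4] = [3,4] − [1,4] + [1,3].
The resulting 9×6 matrix has rank 5, and its Smith normal form has invariant factors (1,1,1,1,1).

Computing H_k = (kernel of ∂_k) / (image of ∂_{k+1}):

  H_0: rank C_0 − rank ∂_1 = 5 − 4 = 1, and the invariant factors of ∂_1 are all 1, so H_0 = Z.
  H_1: rank ker ∂_1 − rank ∂_2 = (9 − 4) − 5 = 0, and the invariant factors of ∂_2 are all 1, so H_1 = 0.
  H_2: rank ker ∂_2 − rank ∂_3 = (6 − 5) − 0 = 1, and there is no ∂_3, so H_2 = Z.

As a check, the Euler characteristic is 5 − 9 + 6 = 2, which agrees with 1 − 0 + 1 = 2.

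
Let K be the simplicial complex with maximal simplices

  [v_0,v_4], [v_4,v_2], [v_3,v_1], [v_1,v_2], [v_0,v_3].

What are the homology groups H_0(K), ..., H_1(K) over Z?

K has 5 vertices, 5 edges.
rank ∂_0 = 0, rank ∂_1 = 4 ⇒ b_0 = 5 − 0 − 4 = 1; all invariant factors of ∂_1 are 1 so no torsion. So H_0 ≅ Z.
rank ∂_1 = 4, rank ∂_2 = 0 ⇒ b_1 = 5 − 4 − 0 = 1. So H_1 ≅ Z.

H_0 = Z,  H_1 = Z.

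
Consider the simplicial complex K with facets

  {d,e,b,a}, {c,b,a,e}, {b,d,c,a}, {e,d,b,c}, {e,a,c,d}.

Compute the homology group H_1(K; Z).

H_1 = 0.

Take the total order a < b < c < d < e on the vertex set. Then K (dimension 3) consists of the simplices:

  0-simplices (5): a, b, c, d, e
  1-simplices (10): ab, ac, ad, ae, bc, bd, be, cd, ce, de
  2-simplices (10): abc, abd, abe, acd, ace, ade, bcd, bce, bde, cde
  3-simplices (5): abcd, abce, abde, acde, bcde

so the chain groups are C_0 ≅ Z^5, C_1 ≅ Z^10, C_2 ≅ Z^10, C_3 ≅ Z^5.

∂_1: C_1 → C_0 maps an edge to its endpoints' difference, ∂[p,q] = q − p. For instance
  ∂ad = d − a.
The 5×10 boundary matrix has rank 4 and Smith normal form diag(1,1,1,1).

The boundary map ∂_2: C_2 → C_1 sends each 2-simplex [p,q,r] to [q,r] − [p,r] + [p,q]. For instance
  ∂bcd = cd − bd + bc,
  ∂bde = de − be + bd.
The 10×10 boundary matrix has rank 6 and Smith normal form diag(1,1,1,1,1,1).

Boundary ∂_3: C_3 → C_2 sends each 3-simplex σ to the alternating sum Σ_i (−1)^i (σ with its i-th vertex removed). For instance
  ∂abcd = bcd − acd + abd − abc,
  ∂abde = bde − ade + abe − abd.
This gives a 10×5 integer matrix of rank 4; reducing to Smith normal form yields diagonal entries (1,1,1,1).

Now H_k = ker ∂_k / im ∂_{k+1}, so:

  H_1: rank ker ∂_1 − rank ∂_2 = (10 − 4) − 6 = 0, and the invariant factors of ∂_2 are all 1, so H_1 ≅ 0.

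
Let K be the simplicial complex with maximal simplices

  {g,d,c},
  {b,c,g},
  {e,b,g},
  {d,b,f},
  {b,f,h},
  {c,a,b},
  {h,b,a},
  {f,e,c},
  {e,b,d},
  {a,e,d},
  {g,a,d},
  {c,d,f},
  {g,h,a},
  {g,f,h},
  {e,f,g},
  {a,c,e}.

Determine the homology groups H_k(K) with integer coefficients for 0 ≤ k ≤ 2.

Take the total order a < b < c < d < e < f < g < h on the vertex set. Then K (dimension 2) consists of the simplices:

  0-simplices (8): a, b, c, d, e, f, g, h
  1-simplices (24): ab, ac, ad, ae, ag, ah, bc, bd, be, bf, bg, bh, cd, ce, cf, cg, de, df, dg, ef, eg, fg, fh, gh
  2-simplices (16): abc, abh, ace, ade, adg, agh, bcg, bde, bdf, beg, bfh, cdf, cdg, cef, efg, fgh

Hence C_0 ≅ Z^8, C_1 ≅ Z^24, C_2 ≅ Z^16.

Boundary ∂_1: C_1 → C_0 sends each edge [p,q] (with p < q) to q − p.
This gives a 8×24 integer matrix of rank 7; reducing to Smith normal form yields diagonal entries (1,1,1,1,1,1,1).

Boundary ∂_2: C_2 → C_1 maps a triangle to the signed sum of its edges. For instance
  ∂abc = bc − ac + ab,
  ∂fgh = gh − fh + fg.
The 24×16 boundary matrix has rank 15 and Smith normal form diag(1,1,1,1,1,1,1,1,1,1,1,1,1,1,1).

From H_k ≅ ker(∂_k) / im(∂_{k+1}) we obtain:

  H_0: rank C_0 − rank ∂_1 = 8 − 7 = 1, and the invariant factors of ∂_1 are all 1, so H_0 ≅ Z.
  H_1: rank ker ∂_1 − rank ∂_2 = (24 − 7) − 15 = 2, and the invariant factors of ∂_2 are all 1, so H_1 ≅ Z^2.
  H_2: rank ker ∂_2 − rank ∂_3 = (16 − 15) − 0 = 1, and there is no ∂_3, so H_2 ≅ Z.

H_0 ≅ Z,  H_1 ≅ Z^2,  H_2 ≅ Z.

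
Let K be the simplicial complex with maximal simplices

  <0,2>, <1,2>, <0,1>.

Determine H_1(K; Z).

Order the vertices as 0 < 1 < 2. Listing each simplex with vertices in this order, K has dimension 1 with simplices:

  0-simplices (3): [0], [1], [2]
  1-simplices (3): [0,1], [0,2], [1,2]

giving chain groups C_0 ≅ Z^3, C_1 ≅ Z^3.

∂_1: C_1 → C_0 maps an edge to its endpoints' difference, ∂[p,q] = q − p. For instance
  ∂[0,2] = [2] − [0].
The resulting 3×3 matrix has rank 2, and its Smith normal form has invariant factors (1,1).

Computing H_k = (kernel of ∂_k) / (image of ∂_{k+1}):

  H_1: rank ker ∂_1 − rank ∂_2 = (3 − 2) − 0 = 1, and there is no ∂_2, so H_1 ≅ Z.

H_1 = Z.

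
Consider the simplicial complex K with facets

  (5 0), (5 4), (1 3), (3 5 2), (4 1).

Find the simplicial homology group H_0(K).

K has 6 vertices, 7 edges, 1 triangle.
rank ∂_0 = 0, rank ∂_1 = 5 ⇒ b_0 = 6 − 0 − 5 = 1; all invariant factors of ∂_1 are 1 so no torsion. So H_0 ≅ Z.

H_0 ≅ Z.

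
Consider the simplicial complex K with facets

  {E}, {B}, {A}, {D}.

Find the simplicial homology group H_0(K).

K has 4 vertices.
rank ∂_0 = 0, rank ∂_1 = 0 ⇒ b_0 = 4 − 0 − 0 = 4. So H_0 = Z^4.

H_0 = Z^4.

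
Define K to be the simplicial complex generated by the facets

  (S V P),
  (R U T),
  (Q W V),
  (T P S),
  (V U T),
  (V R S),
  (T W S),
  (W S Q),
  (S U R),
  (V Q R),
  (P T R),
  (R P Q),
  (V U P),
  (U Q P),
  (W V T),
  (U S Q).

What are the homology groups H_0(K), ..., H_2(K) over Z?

Order the vertices as P < Q < R < S < T < U < V < W. Listing each simplex with vertices in this order, K has dimension 2 with simplices:

  0-simplices (8): P, Q, R, S, T, U, V, W
  1-simplices (24): PQ, PR, PS, PT, PU, PV, QR, QS, QU, QV, QW, RS, RT, RU, RV, ST, SU, SV, SW, TU, TV, TW, UV, VW
  2-simplices (16): PQR, PQU, PRT, PST, PSV, PUV, QRV, QSU, QSW, QVW, RSU, RSV, RTU, STW, TUV, TVW

Hence C_0 ≅ Z^8, C_1 ≅ Z^24, C_2 ≅ Z^16.

Boundary ∂_1: C_1 → C_0 maps an edge to its endpoints' difference, ∂[p,q] = q − p. For instance
  ∂QU = U − Q.
The resulting 8×24 matrix has rank 7, and its Smith normal form has invariant factors (1,1,1,1,1,1,1).

The boundary map ∂_2: C_2 → C_1 sends each 2-simplex [p,q,r] to [q,r] − [p,r] + [p,q]. For instance
  ∂QVW = VW − QW + QV,
  ∂PST = ST − PT + PS.
The 24×16 boundary matrix has rank 15 and Smith normal form diag(1,1,1,1,1,1,1,1,1,1,1,1,1,1,1).

Reading off H_k = ker ∂_k / im ∂_{k+1}:

  H_0: rank C_0 − rank ∂_1 = 8 − 7 = 1, and the invariant factors of ∂_1 are all 1, so H_0 ≅ Z.
  H_1: rank ker ∂_1 − rank ∂_2 = (24 − 7) − 15 = 2, and the invariant factors of ∂_2 are all 1, so H_1 ≅ Z^2.
  H_2: rank ker ∂_2 − rank ∂_3 = (16 − 15) − 0 = 1, and there is no ∂_3, so H_2 ≅ Z.

As a check, the Euler characteristic is 8 − 24 + 16 = 0, which agrees with 1 − 2 + 1 = 0.

H_0 ≅ Z,  H_1 ≅ Z^2,  H_2 ≅ Z.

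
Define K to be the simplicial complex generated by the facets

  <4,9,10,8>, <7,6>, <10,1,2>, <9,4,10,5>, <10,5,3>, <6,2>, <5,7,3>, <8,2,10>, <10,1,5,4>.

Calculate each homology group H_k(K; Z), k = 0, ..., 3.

Order the vertices as 1 < 2 < 3 < 4 < 5 < 6 < 7 < 8 < 9 < 10. Listing each simplex with vertices in this order, K has dimension 3 with simplices:

  0-simplices (10): [1], [2], [3], [4], [5], [6], [7], [8], [9], [10]
  1-simplices (21): [1,2], [1,4], [1,5], [1,10], [2,6], [2,8], [2,10], [3,5], [3,7], [3,10], [4,5], [4,8], [4,9], [4,10], [5,7], [5,9], [5,10], [6,7], [8,9], [8,10], [9,10]
  2-simplices (14): [1,2,10], [1,4,5], [1,4,10], [1,5,10], [2,8,10], [3,5,7], [3,5,10], [4,5,9], [4,5,10], [4,8,9], [4,8,10], [4,9,10], [5,9,10], [8,9,10]
  3-simplices (3): [1,4,5,10], [4,5,9,10], [4,8,9,10]

Hence C_0 ≅ Z^10, C_1 ≅ Z^21, C_2 ≅ Z^14, C_3 ≅ Z^3.

∂_1: C_1 → C_0 is given by ∂[p,q] = [q] − [p]. For instance
  ∂[4,8] = [8] − [4].
This gives a 10×21 integer matrix of rank 9; reducing to Smith normal form yields diagonal entries (1,1,1,1,1,1,1,1,1).

∂_2: C_2 → C_1 maps a triangle to the signed sum of its edges. For instance
  ∂[1,2,10] = [2,10] − [1,10] + [1,2],
  ∂[2,8,10] = [8,10] − [2,10] + [2,8].
The resulting 21×14 matrix has rank 11, and its Smith normal form has invariant factors (1,1,1,1,1,1,1,1,1,1,1).

∂_3: C_3 → C_2 sends each 3-simplex σ to the alternating sum Σ_i (−1)^i (σ with its i-th vertex removed). For instance
  ∂[4,5,9,10] = [5,9,10] − [4,9,10] + [4,5,10] − [4,5,9],
  ∂[4,8,9,10] = [8,9,10] − [4,9,10] + [4,8,10] − [4,8,9].
The 14×3 boundary matrix has rank 3 and Smith normal form diag(1,1,1).

Now H_k = ker ∂_k / im ∂_{k+1}, so:

  H_0: rank C_0 − rank ∂_1 = 10 − 9 = 1, and the invariant factors of ∂_1 are all 1, so H_0 ≅ Z.
  H_1: rank ker ∂_1 − rank ∂_2 = (21 − 9) − 11 = 1, and the invariant factors of ∂_2 are all 1, so H_1 ≅ Z.
  H_2: rank ker ∂_2 − rank ∂_3 = (14 − 11) − 3 = 0, and the invariant factors of ∂_3 are all 1, so H_2 ≅ 0.
  H_3: rank ker ∂_3 − rank ∂_4 = (3 − 3) − 0 = 0, and there is no ∂_4, so H_3 ≅ 0.

H_0 = Z,  H_1 = Z,  H_2 = 0,  H_3 = 0.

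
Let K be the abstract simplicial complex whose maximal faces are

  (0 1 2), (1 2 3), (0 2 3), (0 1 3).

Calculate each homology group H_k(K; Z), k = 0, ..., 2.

H_0 ≅ Z,  H_1 = 0,  H_2 ≅ Z.

K has 4 vertices, 6 edges, 4 triangles.
rank ∂_0 = 0, rank ∂_1 = 3 ⇒ b_0 = 4 − 0 − 3 = 1; all invariant factors of ∂_1 are 1 so no torsion. So H_0 ≅ Z.
rank ∂_1 = 3, rank ∂_2 = 3 ⇒ b_1 = 6 − 3 − 3 = 0; all invariant factors of ∂_2 are 1 so no torsion. So H_1 ≅ 0.
rank ∂_2 = 3, rank ∂_3 = 0 ⇒ b_2 = 4 − 3 − 0 = 1. So H_2 ≅ Z.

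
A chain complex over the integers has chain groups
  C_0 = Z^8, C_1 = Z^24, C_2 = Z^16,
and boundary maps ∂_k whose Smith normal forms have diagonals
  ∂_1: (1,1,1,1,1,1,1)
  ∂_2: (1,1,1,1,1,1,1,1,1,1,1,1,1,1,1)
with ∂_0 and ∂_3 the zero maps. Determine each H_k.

H_0 ≅ Z,  H_1 ≅ Z^2,  H_2 ≅ Z.

H_0: b_0 = 8 − 0 − 7 = 1; torsion from ∂_1 factors > 1: none. So H_0 ≅ Z.
H_1: b_1 = 24 − 7 − 15 = 2; torsion from ∂_2 factors > 1: none. So H_1 ≅ Z^2.
H_2: b_2 = 16 − 15 − 0 = 1; torsion from ∂_3 factors > 1: none. So H_2 ≅ Z.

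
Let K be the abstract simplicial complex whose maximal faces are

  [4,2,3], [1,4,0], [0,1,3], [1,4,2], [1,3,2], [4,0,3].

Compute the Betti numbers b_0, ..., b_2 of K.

We work with the vertex ordering 0 < 1 < 2 < 3 < 4. The simplices of K, each written with vertices in increasing order, are:

  0-simplices (5): [0], [1], [2], [3], [4]
  1-simplices (9): [0,1], [0,3], [0,4], [1,2], [1,3], [1,4], [2,3], [2,4], [3,4]
  2-simplices (6): [0,1,3], [0,1,4], [0,3,4], [1,2,3], [1,2,4], [2,3,4]

so the chain groups are C_0 ≅ Z^5, C_1 ≅ Z^9, C_2 ≅ Z^6.

∂_1: C_1 → C_0 maps an edge to its endpoints' difference, ∂[p,q] = q − p. For instance
  ∂[3,4] = [4] − [3].
The 5×9 boundary matrix has rank 4 and Smith normal form diag(1,1,1,1).

The boundary map ∂_2: C_2 → C_1 maps a triangle to the signed sum of its edges. For instance
  ∂[2,3,4] = [3,4] − [2,4] + [2,3],
  ∂[0,1,3] = [1,3] − [0,3] + [0,1].
As a 9×6 matrix over Z this has rank 5, with invariant factors (1,1,1,1,1).

Computing H_k = (kernel of ∂_k) / (image of ∂_{k+1}):

  H_0: rank C_0 − rank ∂_1 = 5 − 4 = 1, and the invariant factors of ∂_1 are all 1, so H_0 = Z.
  H_1: rank ker ∂_1 − rank ∂_2 = (9 − 4) − 5 = 0, and the invariant factors of ∂_2 are all 1, so H_1 = 0.
  H_2: rank ker ∂_2 − rank ∂_3 = (6 − 5) − 0 = 1, and there is no ∂_3, so H_2 = Z.

As a check, the Euler characteristic is 5 − 9 + 6 = 2, which agrees with 1 − 0 + 1 = 2.

Hence the Betti numbers are b_0 = 1, b_1 = 0, b_2 = 1.

b_0 = 1, b_1 = 0, b_2 = 1.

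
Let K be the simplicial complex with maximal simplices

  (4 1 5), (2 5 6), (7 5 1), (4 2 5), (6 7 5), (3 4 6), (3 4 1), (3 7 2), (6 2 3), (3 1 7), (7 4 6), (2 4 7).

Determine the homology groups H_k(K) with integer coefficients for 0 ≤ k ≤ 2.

H_0 = Z,  H_1 = Z/2Z,  H_2 = 0.

Order the vertices as 1 < 2 < 3 < 4 < 5 < 6 < 7. Listing each simplex with vertices in this order, K has dimension 2 with simplices:

  0-simplices (7): [1], [2], [3], [4], [5], [6], [7]
  1-simplices (18): [1,3], [1,4], [1,5], [1,7], [2,3], [2,4], [2,5], [2,6], [2,7], [3,4], [3,6], [3,7], [4,5], [4,6], [4,7], [5,6], [5,7], [6,7]
  2-simplices (12): [1,3,4], [1,3,7], [1,4,5], [1,5,7], [2,3,6], [2,3,7], [2,4,5], [2,4,7], [2,5,6], [3,4,6], [4,6,7], [5,6,7]

Hence C_0 ≅ Z^7, C_1 ≅ Z^18, C_2 ≅ Z^12.

∂_1: C_1 → C_0 maps an edge to its endpoints' difference, ∂[p,q] = q − p. For instance
  ∂[5,6] = [6] − [5].
The 7×18 boundary matrix has rank 6 and Smith normal form diag(1,1,1,1,1,1).

The boundary map ∂_2: C_2 → C_1 maps a triangle to the signed sum of its edges. For instance
  ∂[2,5,6] = [5,6] − [2,6] + [2,5],
  ∂[2,4,5] = [4,5] − [2,5] + [2,4].
The resulting 18×12 matrix has rank 12, and its Smith normal form has invariant factors (1,1,1,1,1,1,1,1,1,1,1,2).

Now H_k = ker ∂_k / im ∂_{k+1}, so:

  H_0: rank C_0 − rank ∂_1 = 7 − 6 = 1, and the invariant factors of ∂_1 are all 1, so H_0 = Z.
  H_1: rank ker ∂_1 − rank ∂_2 = (18 − 6) − 12 = 0, and ∂_2 has invariant factor 2 > 1, so H_1 = Z/2Z.
  H_2: rank ker ∂_2 − rank ∂_3 = (12 − 12) − 0 = 0, and there is no ∂_3, so H_2 = 0.

(K is a triangulation of the real projective plane RP^2.)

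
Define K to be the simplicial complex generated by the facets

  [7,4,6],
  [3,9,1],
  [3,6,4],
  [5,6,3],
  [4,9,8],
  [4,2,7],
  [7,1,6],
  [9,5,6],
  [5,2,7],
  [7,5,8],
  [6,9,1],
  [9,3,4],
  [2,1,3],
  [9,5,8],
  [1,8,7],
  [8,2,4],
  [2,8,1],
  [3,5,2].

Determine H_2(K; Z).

H_2 = 0.

Fix the vertex order 1 < 2 < 3 < 4 < 5 < 6 < 7 < 8 < 9 and write every simplex with vertices in increasing order. Then dim K = 2 and the simplices of K are:

  0-simplices (9): [1], [2], [3], [4], [5], [6], [7], [8], [9]
  1-simplices (27): (27 of them)
  2-simplices (18): [1,2,3], [1,2,8], [1,3,9], [1,6,7], [1,6,9], [1,7,8], [2,3,5], [2,4,7], [2,4,8], [2,5,7], [3,4,6], [3,4,9], [3,5,6], [4,6,7], [4,8,9], [5,6,9], [5,7,8], [5,8,9]

Hence C_0 ≅ Z^9, C_1 ≅ Z^27, C_2 ≅ Z^18.

Boundary ∂_1: C_1 → C_0 sends each edge [p,q] (with p < q) to q − p. For instance
  ∂[4,6] = [6] − [4].
As a 9×27 matrix over Z this has rank 8, with invariant factors (1,1,1,1,1,1,1,1).

Boundary ∂_2: C_2 → C_1 sends each 2-simplex [p,q,r] to [q,r] − [p,r] + [p,q]. For instance
  ∂[4,6,7] = [6,7] − [4,7] + [4,6],
  ∂[4,8,9] = [8,9] − [4,9] + [4,8].
The resulting 27×18 matrix has rank 18, and its Smith normal form has invariant factors (1,1,1,1,1,1,1,1,1,1,1,1,1,1,1,1,1,2).

Computing H_k = (kernel of ∂_k) / (image of ∂_{k+1}):

  H_2: rank ker ∂_2 − rank ∂_3 = (18 − 18) − 0 = 0, and there is no ∂_3, so H_2 = 0.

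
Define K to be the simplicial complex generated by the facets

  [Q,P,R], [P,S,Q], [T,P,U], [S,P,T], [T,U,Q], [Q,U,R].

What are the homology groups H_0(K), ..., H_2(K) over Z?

K has 6 vertices, 12 edges, 6 triangles.
rank ∂_0 = 0, rank ∂_1 = 5 ⇒ b_0 = 6 − 0 − 5 = 1; all invariant factors of ∂_1 are 1 so no torsion. So H_0 ≅ Z.
rank ∂_1 = 5, rank ∂_2 = 6 ⇒ b_1 = 12 − 5 − 6 = 1; all invariant factors of ∂_2 are 1 so no torsion. So H_1 ≅ Z.
rank ∂_2 = 6, rank ∂_3 = 0 ⇒ b_2 = 6 − 6 − 0 = 0. So H_2 ≅ 0.

H_0 ≅ Z,  H_1 ≅ Z,  H_2 = 0.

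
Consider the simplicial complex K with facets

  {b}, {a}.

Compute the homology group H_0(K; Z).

Fix the vertex order a < b and write every simplex with vertices in increasing order. Then dim K = 0 and the simplices of K are:

  0-simplices (2): a, b

so the chain groups are C_0 ≅ Z^2.

Now H_k = ker ∂_k / im ∂_{k+1}, so:

  H_0: rank C_0 − rank ∂_1 = 2 − 0 = 2, and there is no ∂_1, so H_0 ≅ Z^2.

H_0 = Z^2.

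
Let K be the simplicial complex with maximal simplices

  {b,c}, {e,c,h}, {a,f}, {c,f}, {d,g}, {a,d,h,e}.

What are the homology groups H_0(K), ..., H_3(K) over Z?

We work with the vertex ordering a < b < c < d < e < f < g < h. The simplices of K, each written with vertices in increasing order, are:

  0-simplices (8): a, b, c, d, e, f, g, h
  1-simplices (12): ad, ae, af, ah, bc, ce, cf, ch, de, dg, dh, eh
  2-simplices (5): ade, adh, aeh, ceh, deh
  3-simplices (1): adeh

so the chain groups are C_0 ≅ Z^8, C_1 ≅ Z^12, C_2 ≅ Z^5, C_3 ≅ Z^1.

∂_1: C_1 → C_0 is given by ∂[p,q] = [q] − [p]. For instance
  ∂dg = g − d.
As a 8×12 matrix over Z this has rank 7, with invariant factors (1,1,1,1,1,1,1).

∂_2: C_2 → C_1 sends each 2-simplex [p,q,r] to [q,r] − [p,r] + [p,q]. For instance
  ∂ceh = eh − ch + ce,
  ∂adh = dh − ah + ad.
This gives a 12×5 integer matrix of rank 4; reducing to Smith normal form yields diagonal entries (1,1,1,1).

∂_3: C_3 → C_2 sends each 3-simplex σ to the alternating sum Σ_i (−1)^i (σ with its i-th vertex removed). For instance
  ∂adeh = deh − aeh + adh − ade.
As a 5×1 matrix over Z this has rank 1, with invariant factors (1).

From H_k ≅ ker(∂_k) / im(∂_{k+1}) we obtain:

  H_0: rank C_0 − rank ∂_1 = 8 − 7 = 1, and the invariant factors of ∂_1 are all 1, so H_0 ≅ Z.
  H_1: rank ker ∂_1 − rank ∂_2 = (12 − 7) − 4 = 1, and the invariant factors of ∂_2 are all 1, so H_1 ≅ Z.
  H_2: rank ker ∂_2 − rank ∂_3 = (5 − 4) − 1 = 0, and the invariant factors of ∂_3 are all 1, so H_2 ≅ 0.
  H_3: rank ker ∂_3 − rank ∂_4 = (1 − 1) − 0 = 0, and there is no ∂_4, so H_3 ≅ 0.

As a check, the Euler characteristic is 8 − 12 + 5 − 1 = 0, which agrees with 1 − 1 + 0 − 0 = 0.

H_0 = Z,  H_1 = Z,  H_2 = 0,  H_3 = 0.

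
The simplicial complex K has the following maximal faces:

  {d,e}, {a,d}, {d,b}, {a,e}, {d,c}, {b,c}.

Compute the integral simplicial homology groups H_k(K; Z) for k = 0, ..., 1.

H_0 ≅ Z,  H_1 ≅ Z^2.

Order the vertices as a < b < c < d < e. Listing each simplex with vertices in this order, K has dimension 1 with simplices:

  0-simplices (5): a, b, c, d, e
  1-simplices (6): ad, ae, bc, bd, cd, de

giving chain groups C_0 ≅ Z^5, C_1 ≅ Z^6.

The boundary map ∂_1: C_1 → C_0 sends each edge [p,q] (with p < q) to q − p. For instance
  ∂de = e − d.
The 5×6 boundary matrix has rank 4 and Smith normal form diag(1,1,1,1).

Now H_k = ker ∂_k / im ∂_{k+1}, so:

  H_0: rank C_0 − rank ∂_1 = 5 − 4 = 1, and the invariant factors of ∂_1 are all 1, so H_0 = Z.
  H_1: rank ker ∂_1 − rank ∂_2 = (6 − 4) − 0 = 2, and there is no ∂_2, so H_1 = Z^2.

As a check, the Euler characteristic is 5 − 6 = -1, which agrees with 1 − 2 = -1.
(K is a triangulation of a wedge of 2 circles.)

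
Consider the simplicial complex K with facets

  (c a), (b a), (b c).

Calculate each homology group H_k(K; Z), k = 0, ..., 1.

H_0 = Z,  H_1 = Z.

Take the total order a < b < c on the vertex set. Then K (dimension 1) consists of the simplices:

  0-simplices (3): a, b, c
  1-simplices (3): ab, ac, bc

giving chain groups C_0 ≅ Z^3, C_1 ≅ Z^3.

∂_1: C_1 → C_0 is given by ∂[p,q] = [q] − [p].
The 3×3 boundary matrix has rank 2 and Smith normal form diag(1,1).

Reading off H_k = ker ∂_k / im ∂_{k+1}:

  H_0: rank C_0 − rank ∂_1 = 3 − 2 = 1, and the invariant factors of ∂_1 are all 1, so H_0 ≅ Z.
  H_1: rank ker ∂_1 − rank ∂_2 = (3 − 2) − 0 = 1, and there is no ∂_2, so H_1 ≅ Z.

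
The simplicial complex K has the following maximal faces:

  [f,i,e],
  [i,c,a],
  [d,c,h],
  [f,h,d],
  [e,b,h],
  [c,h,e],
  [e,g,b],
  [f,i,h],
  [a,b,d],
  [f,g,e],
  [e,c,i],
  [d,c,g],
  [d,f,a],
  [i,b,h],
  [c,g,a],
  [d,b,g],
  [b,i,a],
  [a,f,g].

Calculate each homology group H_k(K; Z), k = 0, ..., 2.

Fix the vertex order a < b < c < d < e < f < g < h < i and write every simplex with vertices in increasing order. Then dim K = 2 and the simplices of K are:

  0-simplices (9): a, b, c, d, e, f, g, h, i
  1-simplices (27): ab, ac, ad, af, ag, ai, bd, be, bg, bh, bi, cd, ce, cg, ch, ci, df, dg, dh, ef, eg, eh, ei, fg, fh, fi, hi
  2-simplices (18): abd, abi, acg, aci, adf, afg, bdg, beg, beh, bhi, cdg, cdh, ceh, cei, dfh, efg, efi, fhi

Hence C_0 ≅ Z^9, C_1 ≅ Z^27, C_2 ≅ Z^18.

The boundary map ∂_1: C_1 → C_0 sends each edge [p,q] (with p < q) to q − p.
As a 9×27 matrix over Z this has rank 8, with invariant factors (1,1,1,1,1,1,1,1).

The boundary map ∂_2: C_2 → C_1 acts by ∂[p,q,r] = [q,r] − [p,r] + [p,q]. For instance
  ∂cdg = dg − cg + cd,
  ∂bhi = hi − bi + bh.
The 27×18 boundary matrix has rank 18 and Smith normal form diag(1,1,1,1,1,1,1,1,1,1,1,1,1,1,1,1,1,2).

Reading off H_k = ker ∂_k / im ∂_{k+1}:

  H_0: rank C_0 − rank ∂_1 = 9 − 8 = 1, and the invariant factors of ∂_1 are all 1, so H_0 ≅ Z.
  H_1: rank ker ∂_1 − rank ∂_2 = (27 − 8) − 18 = 1, and ∂_2 has invariant factor 2 > 1, so H_1 ≅ Z × Z/2.
  H_2: rank ker ∂_2 − rank ∂_3 = (18 − 18) − 0 = 0, and there is no ∂_3, so H_2 ≅ 0.

As a check, the Euler characteristic is 9 − 27 + 18 = 0, which agrees with 1 − 1 + 0 = 0.

H_0 = Z,  H_1 = Z × Z/2,  H_2 = 0.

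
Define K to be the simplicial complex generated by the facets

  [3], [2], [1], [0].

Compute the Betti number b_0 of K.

b_0 = 4.

Order the vertices as 0 < 1 < 2 < 3. Listing each simplex with vertices in this order, K has dimension 0 with simplices:

  0-simplices (4): [0], [1], [2], [3]

so the chain groups are C_0 ≅ Z^4.

Now H_k = ker ∂_k / im ∂_{k+1}, so:

  H_0: rank C_0 − rank ∂_1 = 4 − 0 = 4, and there is no ∂_1, so H_0 ≅ Z^4.

(K is a triangulation of a set of 4 points.)

Hence the Betti numbers are b_0 = 4.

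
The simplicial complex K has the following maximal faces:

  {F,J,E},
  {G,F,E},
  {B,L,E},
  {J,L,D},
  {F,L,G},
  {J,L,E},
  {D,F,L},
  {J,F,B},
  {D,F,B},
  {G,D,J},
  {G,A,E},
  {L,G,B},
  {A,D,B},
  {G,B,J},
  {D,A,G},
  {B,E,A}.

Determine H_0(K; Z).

We work with the vertex ordering A < B < D < E < F < G < J < L. The simplices of K, each written with vertices in increasing order, are:

  0-simplices (8): A, B, D, E, F, G, J, L
  1-simplices (24): AB, AD, AE, AG, BD, BE, BF, BG, BJ, BL, DF, DG, DJ, DL, EF, EG, EJ, EL, FG, FJ, FL, GJ, GL, JL
  2-simplices (16): ABD, ABE, ADG, AEG, BDF, BEL, BFJ, BGJ, BGL, DFL, DGJ, DJL, EFG, EFJ, EJL, FGL

Hence C_0 ≅ Z^8, C_1 ≅ Z^24, C_2 ≅ Z^16.

The boundary map ∂_1: C_1 → C_0 is given by ∂[p,q] = [q] − [p].
The resulting 8×24 matrix has rank 7, and its Smith normal form has invariant factors (1,1,1,1,1,1,1).

Boundary ∂_2: C_2 → C_1 sends each 2-simplex [p,q,r] to [q,r] − [p,r] + [p,q]. For instance
  ∂ABE = BE − AE + AB,
  ∂DFL = FL − DL + DF.
The 24×16 boundary matrix has rank 15 and Smith normal form diag(1,1,1,1,1,1,1,1,1,1,1,1,1,1,1).

Now H_k = ker ∂_k / im ∂_{k+1}, so:

  H_0: rank C_0 − rank ∂_1 = 8 − 7 = 1, and the invariant factors of ∂_1 are all 1, so H_0 ≅ Z.

H_0 ≅ Z.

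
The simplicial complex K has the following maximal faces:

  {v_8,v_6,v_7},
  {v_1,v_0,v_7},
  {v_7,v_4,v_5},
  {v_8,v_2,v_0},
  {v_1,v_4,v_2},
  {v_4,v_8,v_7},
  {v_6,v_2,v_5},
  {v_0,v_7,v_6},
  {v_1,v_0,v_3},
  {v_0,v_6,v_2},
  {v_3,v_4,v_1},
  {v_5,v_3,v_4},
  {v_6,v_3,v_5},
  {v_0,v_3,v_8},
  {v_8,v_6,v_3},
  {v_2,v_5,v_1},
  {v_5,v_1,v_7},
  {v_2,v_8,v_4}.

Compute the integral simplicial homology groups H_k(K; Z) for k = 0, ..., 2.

Fix the vertex order v_0 < v_1 < v_2 < v_3 < v_4 < v_5 < v_6 < v_7 < v_8 and write every simplex with vertices in increasing order. Then dim K = 2 and the simplices of K are:

  0-simplices (9): [v_0], [v_1], [v_2], [v_3], [v_4], [v_5], [v_6], [v_7], [v_8]
  1-simplices (27): (27 of them)
  2-simplices (18): (18 of them)

Hence C_0 ≅ Z^9, C_1 ≅ Z^27, C_2 ≅ Z^18.

The boundary map ∂_1: C_1 → C_0 maps an edge to its endpoints' difference, ∂[p,q] = q − p.
As a 9×27 matrix over Z this has rank 8, with invariant factors (1,1,1,1,1,1,1,1).

The boundary map ∂_2: C_2 → C_1 acts by ∂[p,q,r] = [q,r] − [p,r] + [p,q]. For instance
  ∂[v_2,v_5,v_6] = [v_5,v_6] − [v_2,v_6] + [v_2,v_5],
  ∂[v_0,v_6,v_7] = [v_6,v_7] − [v_0,v_7] + [v_0,v_6].
The 27×18 boundary matrix has rank 18 and Smith normal form diag(1,1,1,1,1,1,1,1,1,1,1,1,1,1,1,1,1,2).

Now H_k = ker ∂_k / im ∂_{k+1}, so:

  H_0: rank C_0 − rank ∂_1 = 9 − 8 = 1, and the invariant factors of ∂_1 are all 1, so H_0 ≅ Z.
  H_1: rank ker ∂_1 − rank ∂_2 = (27 − 8) − 18 = 1, and ∂_2 has invariant factor 2 > 1, so H_1 ≅ Z ⊕ Z/2.
  H_2: rank ker ∂_2 − rank ∂_3 = (18 − 18) − 0 = 0, and there is no ∂_3, so H_2 ≅ 0.

As a check, the Euler characteristic is 9 − 27 + 18 = 0, which agrees with 1 − 1 + 0 = 0.
(K is a triangulation of the Klein bottle.)

H_0 ≅ Z,  H_1 ≅ Z ⊕ Z/2,  H_2 = 0.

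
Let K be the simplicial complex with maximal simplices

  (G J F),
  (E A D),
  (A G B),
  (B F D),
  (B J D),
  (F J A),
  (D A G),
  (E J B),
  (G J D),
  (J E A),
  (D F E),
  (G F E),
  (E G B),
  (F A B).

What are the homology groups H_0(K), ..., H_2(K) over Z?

K has 7 vertices, 21 edges, 14 triangles.
rank ∂_0 = 0, rank ∂_1 = 6 ⇒ b_0 = 7 − 0 − 6 = 1; all invariant factors of ∂_1 are 1 so no torsion. So H_0 ≅ Z.
rank ∂_1 = 6, rank ∂_2 = 13 ⇒ b_1 = 21 − 6 − 13 = 2; all invariant factors of ∂_2 are 1 so no torsion. So H_1 ≅ Z^2.
rank ∂_2 = 13, rank ∂_3 = 0 ⇒ b_2 = 14 − 13 − 0 = 1. So H_2 ≅ Z.

H_0 = Z,  H_1 = Z^2,  H_2 = Z.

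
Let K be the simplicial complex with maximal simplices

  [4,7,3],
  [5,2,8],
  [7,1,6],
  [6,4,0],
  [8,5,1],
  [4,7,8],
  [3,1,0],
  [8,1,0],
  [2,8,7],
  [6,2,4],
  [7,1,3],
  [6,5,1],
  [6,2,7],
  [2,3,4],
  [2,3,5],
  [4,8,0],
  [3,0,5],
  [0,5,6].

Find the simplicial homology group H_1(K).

We work with the vertex ordering 0 < 1 < 2 < 3 < 4 < 5 < 6 < 7 < 8. The simplices of K, each written with vertices in increasing order, are:

  0-simplices (9): [0], [1], [2], [3], [4], [5], [6], [7], [8]
  1-simplices (27): (27 of them)
  2-simplices (18): [0,1,3], [0,1,8], [0,3,5], [0,4,6], [0,4,8], [0,5,6], [1,3,7], [1,5,6], [1,5,8], [1,6,7], [2,3,4], [2,3,5], [2,4,6], [2,5,8], [2,6,7], [2,7,8], [3,4,7], [4,7,8]

giving chain groups C_0 ≅ Z^9, C_1 ≅ Z^27, C_2 ≅ Z^18.

The boundary map ∂_1: C_1 → C_0 is given by ∂[p,q] = [q] − [p]. For instance
  ∂[5,8] = [8] − [5].
This gives a 9×27 integer matrix of rank 8; reducing to Smith normal form yields diagonal entries (1,1,1,1,1,1,1,1).

The boundary map ∂_2: C_2 → C_1 acts by ∂[p,q,r] = [q,r] − [p,r] + [p,q]. For instance
  ∂[0,4,8] = [4,8] − [0,8] + [0,4],
  ∂[0,1,8] = [1,8] − [0,8] + [0,1].
As a 27×18 matrix over Z this has rank 18, with invariant factors (1,1,1,1,1,1,1,1,1,1,1,1,1,1,1,1,1,2).

Reading off H_k = ker ∂_k / im ∂_{k+1}:

  H_1: rank ker ∂_1 − rank ∂_2 = (27 − 8) − 18 = 1, and ∂_2 has invariant factor 2 > 1, so H_1 ≅ Z ⊕ Z_2.

H_1 ≅ Z ⊕ Z_2.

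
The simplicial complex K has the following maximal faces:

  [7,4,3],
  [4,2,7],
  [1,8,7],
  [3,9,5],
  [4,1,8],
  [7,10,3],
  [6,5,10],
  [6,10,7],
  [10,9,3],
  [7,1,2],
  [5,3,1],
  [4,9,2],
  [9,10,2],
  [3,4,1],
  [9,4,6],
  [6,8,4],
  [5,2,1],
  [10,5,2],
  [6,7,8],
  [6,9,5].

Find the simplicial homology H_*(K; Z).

Take the total order 1 < 2 < 3 < 4 < 5 < 6 < 7 < 8 < 9 < 10 on the vertex set. Then K (dimension 2) consists of the simplices:

  0-simplices (10): [1], [2], [3], [4], [5], [6], [7], [8], [9], [10]
  1-simplices (30): (30 of them)
  2-simplices (20): (20 of them)

so the chain groups are C_0 ≅ Z^10, C_1 ≅ Z^30, C_2 ≅ Z^20.

Boundary ∂_1: C_1 → C_0 sends each edge [p,q] (with p < q) to q − p.
The resulting 10×30 matrix has rank 9, and its Smith normal form has invariant factors (1,1,1,1,1,1,1,1,1).

Boundary ∂_2: C_2 → C_1 acts by ∂[p,q,r] = [q,r] − [p,r] + [p,q]. For instance
  ∂[1,2,7] = [2,7] − [1,7] + [1,2],
  ∂[2,9,10] = [9,10] − [2,10] + [2,9].
The resulting 30×20 matrix has rank 20, and its Smith normal form has invariant factors (1,1,1,1,1,1,1,1,1,1,1,1,1,1,1,1,1,1,1,2).

Reading off H_k = ker ∂_k / im ∂_{k+1}:

  H_0: rank C_0 − rank ∂_1 = 10 − 9 = 1, and the invariant factors of ∂_1 are all 1, so H_0 = Z.
  H_1: rank ker ∂_1 − rank ∂_2 = (30 − 9) − 20 = 1, and ∂_2 has invariant factor 2 > 1, so H_1 = Z ⊕ Z/2.
  H_2: rank ker ∂_2 − rank ∂_3 = (20 − 20) − 0 = 0, and there is no ∂_3, so H_2 = 0.

(K is a triangulation of the Klein bottle.)

H_0 = Z,  H_1 = Z ⊕ Z/2,  H_2 = 0.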